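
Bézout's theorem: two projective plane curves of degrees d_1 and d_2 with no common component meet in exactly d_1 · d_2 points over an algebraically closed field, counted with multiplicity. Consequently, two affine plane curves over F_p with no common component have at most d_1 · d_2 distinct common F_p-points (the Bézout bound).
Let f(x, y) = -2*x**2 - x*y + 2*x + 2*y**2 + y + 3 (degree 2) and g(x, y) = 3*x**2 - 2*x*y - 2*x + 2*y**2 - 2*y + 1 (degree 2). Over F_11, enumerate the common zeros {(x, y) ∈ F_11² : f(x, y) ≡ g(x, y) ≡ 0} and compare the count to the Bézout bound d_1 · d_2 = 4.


Common zeros: {(4, 1), (5, 6)}; count = 2; Bézout bound = 4.

deg(f) = 2, deg(g) = 2, so Bézout bound = 4.
Scan x ∈ F_11. For each x, list the y ∈ F_11 with f(x, y) ≡ 0 and those with g(x, y) ≡ 0 (mod 11); the common zeros in that column are the intersection.
  x = 0: f ≡ 0 at y ∈ ∅; g ≡ 0 at y ∈ ∅; common: ∅.
  x = 1: f ≡ 0 at y ∈ {2, 9}; g ≡ 0 at y ∈ {1}; common: ∅.
  x = 2: f ≡ 0 at y ∈ {1, 5}; g ≡ 0 at y ∈ ∅; common: ∅.
  x = 3: f ≡ 0 at y ∈ ∅; g ≡ 0 at y ∈ {0, 4}; common: ∅.
  x = 4: f ≡ 0 at y ∈ {1, 6}; g ≡ 0 at y ∈ {1, 4}; common: {1}.
  x = 5: f ≡ 0 at y ∈ {6, 7}; g ≡ 0 at y ∈ {0, 6}; common: {6}.
  x = 6: f ≡ 0 at y ∈ ∅; g ≡ 0 at y ∈ {2, 5}; common: ∅.
  x = 7: f ≡ 0 at y ∈ ∅; g ≡ 0 at y ∈ {2, 6}; common: ∅.
  x = 8: f ≡ 0 at y ∈ ∅; g ≡ 0 at y ∈ ∅; common: ∅.
  x = 9: f ≡ 0 at y ∈ {7, 8}; g ≡ 0 at y ∈ {5}; common: ∅.
  x = 10: f ≡ 0 at y ∈ {2, 8}; g ≡ 0 at y ∈ ∅; common: ∅.
Collecting: common zeros = {(4, 1), (5, 6)}, so the count is 2.
Comparison with the Bézout bound: 2 ≤ 4 = deg(f)·deg(g), as expected for curves with no common component (the affine F_11-count falls short of the bound because intersections may lie at infinity, over extension fields, or carry multiplicity).


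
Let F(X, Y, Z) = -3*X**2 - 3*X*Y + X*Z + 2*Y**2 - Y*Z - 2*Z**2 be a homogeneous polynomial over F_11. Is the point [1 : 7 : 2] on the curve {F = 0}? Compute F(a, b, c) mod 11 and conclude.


F(1,7,2) ≡ 10 (mod 11); P is NOT on the curve.

Evaluate F(1, 7, 2) term-by-term (mod 11).
  -3*X**2 ↦ -3·1·1·1 = -3
  -3*X*Y ↦ -3·1·7·1 = -21
  X*Z ↦ 1·1·1·2 = 2
  2*Y**2 ↦ 2·1·49·1 = 98
  -Y*Z ↦ -1·1·7·2 = -14
  -2*Z**2 ↦ -2·1·1·4 = -8
Sum: F(1, 7, 2) = (-3) + (-21) + (2) + (98) + (-14) + (-8) = 54.
Reducing mod 11: 54 ≡ 10 (mod 11).
Since F(a, b, c) ≡ 10 ≠ 0 (mod 11), P does NOT lie on the curve.


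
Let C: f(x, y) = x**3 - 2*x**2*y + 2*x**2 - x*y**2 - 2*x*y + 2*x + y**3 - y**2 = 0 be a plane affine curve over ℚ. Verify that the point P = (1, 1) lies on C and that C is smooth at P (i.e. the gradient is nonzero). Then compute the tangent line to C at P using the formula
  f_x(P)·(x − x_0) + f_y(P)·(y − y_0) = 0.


Tangent line at P: 2*x - 5*y + 3 = 0.

Step 1: f(1, 1) = 0, so P lies on C.
Step 2: partial derivatives
  f_x(x, y) = 3*x**2 - 4*x*y + 4*x - y**2 - 2*y + 2, f_y(x, y) = -2*x**2 - 2*x*y - 2*x + 3*y**2 - 2*y.
  f_x(P) = 2, f_y(P) = -5 (gradient nonzero, so P is smooth).
Step 3: tangent line at P: 2·(x − 1) + -5·(y − 1) = 0.
Expanding: 2*x - 5*y + 3 = 0.


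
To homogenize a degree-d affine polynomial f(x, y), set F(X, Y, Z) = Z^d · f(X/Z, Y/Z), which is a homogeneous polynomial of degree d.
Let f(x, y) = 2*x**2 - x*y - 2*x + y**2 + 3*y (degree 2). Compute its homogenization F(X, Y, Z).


F(X, Y, Z) = 2*X**2 - X*Y - 2*X*Z + Y**2 + 3*Y*Z

deg(f) = 2.
Substitute x = X/Z, y = Y/Z into f, then multiply by Z^2.
  monomial 2·x^2·y^0 ↦ 2·X^2·Y^0·Z^0.
  monomial -1·x^1·y^1 ↦ -1·X^1·Y^1·Z^0.
  monomial -2·x^1·y^0 ↦ -2·X^1·Y^0·Z^1.
  monomial 1·x^0·y^2 ↦ 1·X^0·Y^2·Z^0.
  monomial 3·x^0·y^1 ↦ 3·X^0·Y^1·Z^1.
Collecting: F(X, Y, Z) = 2*X**2 - X*Y - 2*X*Z + Y**2 + 3*Y*Z.


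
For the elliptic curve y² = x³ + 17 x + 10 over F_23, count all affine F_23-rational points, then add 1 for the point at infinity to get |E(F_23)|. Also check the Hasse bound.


Affine points = {(2, 11), (2, 12), (4, 2), (4, 21), (5, 6), (5, 17), (6, 11), (6, 12), (7, 9), (7, 14), (9, 8), (9, 15), (13, 6), (13, 17), (14, 5), (14, 18), (15, 11), (15, 12), (16, 10), (16, 13), (19, 4), (19, 19), (20, 1), (20, 22)}; affine count = 24; |E(F_23)| = 25.

Discriminant check: Δ ∝ 4a³ + 27b² = 4·17³ + 27·10² = 4·4913 + 27·100 ≡ 19 (mod 23). Nonzero ⇒ E is nonsingular.
For each x ∈ F_23, compute rhs = x³ + 17·x + 10 mod 23, then count y ∈ F_23 with y² ≡ rhs.
  x = 0: rhs = 10, matching y values: none (0 points).
  x = 1: rhs = 5, matching y values: none (0 points).
  x = 2: rhs = 6, matching y values: 11, 12 (2 points).
  x = 3: rhs = 19, matching y values: none (0 points).
  x = 4: rhs = 4, matching y values: 2, 21 (2 points).
  x = 5: rhs = 13, matching y values: 6, 17 (2 points).
  x = 6: rhs = 6, matching y values: 11, 12 (2 points).
  x = 7: rhs = 12, matching y values: 9, 14 (2 points).
  x = 8: rhs = 14, matching y values: none (0 points).
  x = 9: rhs = 18, matching y values: 8, 15 (2 points).
  x = 10: rhs = 7, matching y values: none (0 points).
  x = 11: rhs = 10, matching y values: none (0 points).
  x = 12: rhs = 10, matching y values: none (0 points).
  x = 13: rhs = 13, matching y values: 6, 17 (2 points).
  x = 14: rhs = 2, matching y values: 5, 18 (2 points).
  x = 15: rhs = 6, matching y values: 11, 12 (2 points).
  x = 16: rhs = 8, matching y values: 10, 13 (2 points).
  x = 17: rhs = 14, matching y values: none (0 points).
  x = 18: rhs = 7, matching y values: none (0 points).
  x = 19: rhs = 16, matching y values: 4, 19 (2 points).
  x = 20: rhs = 1, matching y values: 1, 22 (2 points).
  x = 21: rhs = 14, matching y values: none (0 points).
  x = 22: rhs = 15, matching y values: none (0 points).
Total affine count: 24.
Full point count |E(F_23)| = 24 + 1 = 25.
Hasse bound: |25 − (23+1)| = |1| = 1 ≤ 2√23 ≈ 9.5917 ✓.


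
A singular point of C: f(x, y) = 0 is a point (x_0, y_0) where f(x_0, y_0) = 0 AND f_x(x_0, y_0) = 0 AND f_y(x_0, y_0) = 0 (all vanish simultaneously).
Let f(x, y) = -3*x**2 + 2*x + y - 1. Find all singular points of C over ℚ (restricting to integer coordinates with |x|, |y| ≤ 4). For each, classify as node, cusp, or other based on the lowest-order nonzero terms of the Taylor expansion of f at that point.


No singular points in the scanned grid; C is smooth there.

Compute partial derivatives:
  f_x = 2 - 6*x.
  f_y = 1.
f_y = 1 is a nonzero constant, so f_y never vanishes: no point (x, y) can satisfy f = f_x = f_y = 0. In particular no (x, y) ∈ {−4, ..., 4}² is singular; the curve is smooth.


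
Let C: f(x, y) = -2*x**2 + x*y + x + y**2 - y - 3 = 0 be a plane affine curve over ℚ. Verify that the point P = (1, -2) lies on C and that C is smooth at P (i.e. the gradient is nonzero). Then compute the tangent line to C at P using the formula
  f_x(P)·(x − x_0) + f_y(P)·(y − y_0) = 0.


Tangent line at P: -5*x - 4*y - 3 = 0.

Step 1: f(1, -2) = 0, so P lies on C.
Step 2: partial derivatives
  f_x(x, y) = -4*x + y + 1, f_y(x, y) = x + 2*y - 1.
  f_x(P) = -5, f_y(P) = -4 (gradient nonzero, so P is smooth).
Step 3: tangent line at P: -5·(x − 1) + -4·(y − -2) = 0.
Expanding: -5*x - 4*y - 3 = 0.


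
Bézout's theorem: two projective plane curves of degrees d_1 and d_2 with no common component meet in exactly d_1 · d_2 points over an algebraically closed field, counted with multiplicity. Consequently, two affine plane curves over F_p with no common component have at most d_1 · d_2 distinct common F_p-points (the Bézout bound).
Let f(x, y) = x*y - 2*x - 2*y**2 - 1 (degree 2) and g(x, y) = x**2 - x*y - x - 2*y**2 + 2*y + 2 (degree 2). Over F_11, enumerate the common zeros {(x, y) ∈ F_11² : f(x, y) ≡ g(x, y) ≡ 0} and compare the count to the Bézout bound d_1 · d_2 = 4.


Common zeros: {(0, 4), (5, 0), (8, 3)}; count = 3; Bézout bound = 4.

deg(f) = 2, deg(g) = 2, so Bézout bound = 4.
Scan x ∈ F_11. For each x, list the y ∈ F_11 with f(x, y) ≡ 0 and those with g(x, y) ≡ 0 (mod 11); the common zeros in that column are the intersection.
  x = 0: f ≡ 0 at y ∈ {4, 7}; g ≡ 0 at y ∈ {4, 8}; common: {4}.
  x = 1: f ≡ 0 at y ∈ ∅; g ≡ 0 at y ∈ ∅; common: ∅.
  x = 2: f ≡ 0 at y ∈ ∅; g ≡ 0 at y ∈ ∅; common: ∅.
  x = 3: f ≡ 0 at y ∈ ∅; g ≡ 0 at y ∈ ∅; common: ∅.
  x = 4: f ≡ 0 at y ∈ ∅; g ≡ 0 at y ∈ ∅; common: ∅.
  x = 5: f ≡ 0 at y ∈ {0, 8}; g ≡ 0 at y ∈ {0, 4}; common: {0}.
  x = 6: f ≡ 0 at y ∈ {5, 9}; g ≡ 0 at y ∈ ∅; common: ∅.
  x = 7: f ≡ 0 at y ∈ ∅; g ≡ 0 at y ∈ {0, 3}; common: ∅.
  x = 8: f ≡ 0 at y ∈ {1, 3}; g ≡ 0 at y ∈ {3, 5}; common: {3}.
  x = 9: f ≡ 0 at y ∈ ∅; g ≡ 0 at y ∈ {5, 8}; common: ∅.
  x = 10: f ≡ 0 at y ∈ {6, 10}; g ≡ 0 at y ∈ ∅; common: ∅.
Collecting: common zeros = {(0, 4), (5, 0), (8, 3)}, so the count is 3.
Comparison with the Bézout bound: 3 ≤ 4 = deg(f)·deg(g), as expected for curves with no common component (the affine F_11-count falls short of the bound because intersections may lie at infinity, over extension fields, or carry multiplicity).


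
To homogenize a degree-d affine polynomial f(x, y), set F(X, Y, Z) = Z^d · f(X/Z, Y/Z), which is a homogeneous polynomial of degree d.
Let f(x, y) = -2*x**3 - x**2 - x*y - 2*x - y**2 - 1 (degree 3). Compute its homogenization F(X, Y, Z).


F(X, Y, Z) = -2*X**3 - X**2*Z - X*Y*Z - 2*X*Z**2 - Y**2*Z - Z**3

deg(f) = 3.
Substitute x = X/Z, y = Y/Z into f, then multiply by Z^3.
  monomial -2·x^3·y^0 ↦ -2·X^3·Y^0·Z^0.
  monomial -1·x^2·y^0 ↦ -1·X^2·Y^0·Z^1.
  monomial -1·x^1·y^1 ↦ -1·X^1·Y^1·Z^1.
  monomial -2·x^1·y^0 ↦ -2·X^1·Y^0·Z^2.
  monomial -1·x^0·y^2 ↦ -1·X^0·Y^2·Z^1.
  monomial -1·x^0·y^0 ↦ -1·X^0·Y^0·Z^3.
Collecting: F(X, Y, Z) = -2*X**3 - X**2*Z - X*Y*Z - 2*X*Z**2 - Y**2*Z - Z**3.


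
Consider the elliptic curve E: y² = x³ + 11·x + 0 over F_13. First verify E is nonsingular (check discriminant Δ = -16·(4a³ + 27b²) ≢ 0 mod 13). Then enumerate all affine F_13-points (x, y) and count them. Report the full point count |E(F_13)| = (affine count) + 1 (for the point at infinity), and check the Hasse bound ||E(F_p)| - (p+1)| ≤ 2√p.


Affine points = {(0, 0), (1, 5), (1, 8), (2, 2), (2, 11), (4, 2), (4, 11), (6, 3), (6, 10), (7, 2), (7, 11), (9, 3), (9, 10), (11, 3), (11, 10), (12, 1), (12, 12)}; affine count = 17; |E(F_13)| = 18.

Discriminant check: Δ ∝ 4a³ + 27b² = 4·11³ + 27·0² = 4·1331 + 27·0 ≡ 7 (mod 13). Nonzero ⇒ E is nonsingular.
For each x ∈ F_13, compute rhs = x³ + 11·x + 0 mod 13, then count y ∈ F_13 with y² ≡ rhs.
  x = 0: rhs = 0, matching y values: 0 (1 points).
  x = 1: rhs = 12, matching y values: 5, 8 (2 points).
  x = 2: rhs = 4, matching y values: 2, 11 (2 points).
  x = 3: rhs = 8, matching y values: none (0 points).
  x = 4: rhs = 4, matching y values: 2, 11 (2 points).
  x = 5: rhs = 11, matching y values: none (0 points).
  x = 6: rhs = 9, matching y values: 3, 10 (2 points).
  x = 7: rhs = 4, matching y values: 2, 11 (2 points).
  x = 8: rhs = 2, matching y values: none (0 points).
  x = 9: rhs = 9, matching y values: 3, 10 (2 points).
  x = 10: rhs = 5, matching y values: none (0 points).
  x = 11: rhs = 9, matching y values: 3, 10 (2 points).
  x = 12: rhs = 1, matching y values: 1, 12 (2 points).
Total affine count: 17.
Full point count |E(F_13)| = 17 + 1 = 18.
Hasse bound: |18 − (13+1)| = |4| = 4 ≤ 2√13 ≈ 7.2111 ✓.


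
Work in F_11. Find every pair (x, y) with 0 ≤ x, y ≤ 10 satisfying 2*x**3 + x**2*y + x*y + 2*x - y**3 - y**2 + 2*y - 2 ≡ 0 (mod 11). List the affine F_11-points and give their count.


Affine F_11-points: {(0, 6), (1, 3), (2, 2), (3, 5), (3, 6), (3, 10), (4, 1), (5, 6), (5, 9), (6, 1), (7, 3), (8, 4), (9, 0)}; count = 13.

For each of the 121 pairs (x, y) ∈ F_11², evaluate f(x, y) mod 11. Record the zeros.
  x = 0: [0↦9, 1↦9, 2↦1, 3↦1, 4↦3, 5↦1, 6↦0, 7↦5, 8↦10, 9↦9, 10↦7]  zeros at y ∈ {6}
  x = 1: [0↦2, 1↦4, 2↦9, 3↦0, 4↦4, 5↦4, 6↦5, 7↦1, 8↦8, 9↦9, 10↦9]  zeros at y ∈ {3}
  x = 2: [0↦7, 1↦2, 2↦0, 3↦6, 4↦3, 5↦7, 6↦1, 7↦1, 8↦1, 9↦6, 10↦10]  zeros at y ∈ {2}
  x = 3: [0↦3, 1↦4, 2↦8, 3↦9, 4↦1, 5↦0, 6↦0, 7↦6, 8↦1, 9↦1, 10↦0]  zeros at y ∈ {5, 6, 10}
  x = 4: [0↦2, 1↦0, 2↦1, 3↦10, 4↦10, 5↦6, 6↦3, 7↦6, 8↦9, 9↦6, 10↦2]  zeros at y ∈ {1}
  x = 5: [0↦5, 1↦2, 2↦2, 3↦10, 4↦9, 5↦4, 6↦0, 7↦2, 8↦4, 9↦0, 10↦6]  zeros at y ∈ {6, 9}
  x = 6: [0↦2, 1↦0, 2↦1, 3↦10, 4↦10, 5↦6, 6↦3, 7↦6, 8↦9, 9↦6, 10↦2]  zeros at y ∈ {1}
  x = 7: [0↦5, 1↦6, 2↦10, 3↦0, 4↦3, 5↦2, 6↦2, 7↦8, 8↦3, 9↦3, 10↦2]  zeros at y ∈ {3}
  x = 8: [0↦4, 1↦10, 2↦8, 3↦3, 4↦0, 5↦4, 6↦9, 7↦9, 8↦9, 9↦3, 10↦7]  zeros at y ∈ {4}
  x = 9: [0↦0, 1↦2, 2↦7, 3↦9, 4↦2, 5↦2, 6↦3, 7↦10, 8↦6, 9↦7, 10↦7]  zeros at y ∈ {0}
  x = 10: [0↦5, 1↦5, 2↦8, 3↦8, 4↦10, 5↦8, 6↦7, 7↦1, 8↦6, 9↦5, 10↦3]  zeros at y ∈ ∅
Collecting zeros: affine points = {(0, 6), (1, 3), (2, 2), (3, 5), (3, 6), (3, 10), (4, 1), (5, 6), (5, 9), (6, 1), (7, 3), (8, 4), (9, 0)}.
Total count |C(F_11)_aff| = 13.


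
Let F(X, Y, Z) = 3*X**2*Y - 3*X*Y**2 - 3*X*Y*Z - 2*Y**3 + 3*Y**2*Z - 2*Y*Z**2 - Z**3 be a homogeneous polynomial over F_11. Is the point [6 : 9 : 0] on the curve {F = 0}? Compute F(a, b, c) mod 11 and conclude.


F(6,9,0) ≡ 3 (mod 11); P is NOT on the curve.

Evaluate F(6, 9, 0) term-by-term (mod 11).
  3*X**2*Y ↦ 3·36·9·1 = 972
  -3*X*Y**2 ↦ -3·6·81·1 = -1458
  -3*X*Y*Z ↦ -3·6·9·0 = 0
  -2*Y**3 ↦ -2·1·729·1 = -1458
  3*Y**2*Z ↦ 3·1·81·0 = 0
  -2*Y*Z**2 ↦ -2·1·9·0 = 0
  -Z**3 ↦ -1·1·1·0 = 0
Sum: F(6, 9, 0) = (972) + (-1458) + (0) + (-1458) + (0) + (0) + (0) = -1944.
Reducing mod 11: -1944 ≡ 3 (mod 11).
Since F(a, b, c) ≡ 3 ≠ 0 (mod 11), P does NOT lie on the curve.


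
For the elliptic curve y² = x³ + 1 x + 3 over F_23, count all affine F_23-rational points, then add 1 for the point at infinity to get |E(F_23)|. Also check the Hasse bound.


Affine points = {(0, 7), (0, 16), (2, 6), (2, 17), (4, 5), (4, 18), (5, 8), (5, 15), (6, 8), (6, 15), (7, 10), (7, 13), (10, 1), (10, 22), (12, 8), (12, 15), (14, 1), (14, 22), (15, 9), (15, 14), (19, 2), (19, 21), (21, 4), (21, 19), (22, 1), (22, 22)}; affine count = 26; |E(F_23)| = 27.

Discriminant check: Δ ∝ 4a³ + 27b² = 4·1³ + 27·3² = 4·1 + 27·9 ≡ 17 (mod 23). Nonzero ⇒ E is nonsingular.
For each x ∈ F_23, compute rhs = x³ + 1·x + 3 mod 23, then count y ∈ F_23 with y² ≡ rhs.
  x = 0: rhs = 3, matching y values: 7, 16 (2 points).
  x = 1: rhs = 5, matching y values: none (0 points).
  x = 2: rhs = 13, matching y values: 6, 17 (2 points).
  x = 3: rhs = 10, matching y values: none (0 points).
  x = 4: rhs = 2, matching y values: 5, 18 (2 points).
  x = 5: rhs = 18, matching y values: 8, 15 (2 points).
  x = 6: rhs = 18, matching y values: 8, 15 (2 points).
  x = 7: rhs = 8, matching y values: 10, 13 (2 points).
  x = 8: rhs = 17, matching y values: none (0 points).
  x = 9: rhs = 5, matching y values: none (0 points).
  x = 10: rhs = 1, matching y values: 1, 22 (2 points).
  x = 11: rhs = 11, matching y values: none (0 points).
  x = 12: rhs = 18, matching y values: 8, 15 (2 points).
  x = 13: rhs = 5, matching y values: none (0 points).
  x = 14: rhs = 1, matching y values: 1, 22 (2 points).
  x = 15: rhs = 12, matching y values: 9, 14 (2 points).
  x = 16: rhs = 21, matching y values: none (0 points).
  x = 17: rhs = 11, matching y values: none (0 points).
  x = 18: rhs = 11, matching y values: none (0 points).
  x = 19: rhs = 4, matching y values: 2, 21 (2 points).
  x = 20: rhs = 19, matching y values: none (0 points).
  x = 21: rhs = 16, matching y values: 4, 19 (2 points).
  x = 22: rhs = 1, matching y values: 1, 22 (2 points).
Total affine count: 26.
Full point count |E(F_23)| = 26 + 1 = 27.
Hasse bound: |27 − (23+1)| = |3| = 3 ≤ 2√23 ≈ 9.5917 ✓.


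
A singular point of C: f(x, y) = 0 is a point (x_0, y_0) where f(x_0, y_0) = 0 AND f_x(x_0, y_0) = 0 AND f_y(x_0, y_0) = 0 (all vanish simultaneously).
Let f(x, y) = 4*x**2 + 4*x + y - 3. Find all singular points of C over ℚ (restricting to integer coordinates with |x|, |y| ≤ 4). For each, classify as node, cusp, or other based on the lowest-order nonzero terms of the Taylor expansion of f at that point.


No singular points in the scanned grid; C is smooth there.

Compute partial derivatives:
  f_x = 8*x + 4.
  f_y = 1.
f_y = 1 is a nonzero constant, so f_y never vanishes: no point (x, y) can satisfy f = f_x = f_y = 0. In particular no (x, y) ∈ {−4, ..., 4}² is singular; the curve is smooth.


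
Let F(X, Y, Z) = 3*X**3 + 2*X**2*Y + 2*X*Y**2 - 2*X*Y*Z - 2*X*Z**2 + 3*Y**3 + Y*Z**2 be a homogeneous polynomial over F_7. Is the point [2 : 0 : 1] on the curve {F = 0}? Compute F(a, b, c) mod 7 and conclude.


F(2,0,1) ≡ 6 (mod 7); P is NOT on the curve.

Evaluate F(2, 0, 1) term-by-term (mod 7).
  3*X**3 ↦ 3·8·1·1 = 24
  2*X**2*Y ↦ 2·4·0·1 = 0
  2*X*Y**2 ↦ 2·2·0·1 = 0
  -2*X*Y*Z ↦ -2·2·0·1 = 0
  -2*X*Z**2 ↦ -2·2·1·1 = -4
  3*Y**3 ↦ 3·1·0·1 = 0
  Y*Z**2 ↦ 1·1·0·1 = 0
Sum: F(2, 0, 1) = (24) + (0) + (0) + (0) + (-4) + (0) + (0) = 20.
Reducing mod 7: 20 ≡ 6 (mod 7).
Since F(a, b, c) ≡ 6 ≠ 0 (mod 7), P does NOT lie on the curve.


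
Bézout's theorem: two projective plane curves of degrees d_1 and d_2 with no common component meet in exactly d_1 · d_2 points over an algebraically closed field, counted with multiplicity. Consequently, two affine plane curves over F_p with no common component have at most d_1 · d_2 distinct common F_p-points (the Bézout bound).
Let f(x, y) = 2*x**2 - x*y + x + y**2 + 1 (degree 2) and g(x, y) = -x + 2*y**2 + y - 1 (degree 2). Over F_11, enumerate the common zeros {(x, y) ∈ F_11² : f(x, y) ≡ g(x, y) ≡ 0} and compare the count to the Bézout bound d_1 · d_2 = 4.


Common zeros: {(9, 3)}; count = 1; Bézout bound = 4.

deg(f) = 2, deg(g) = 2, so Bézout bound = 4.
Scan x ∈ F_11. For each x, list the y ∈ F_11 with f(x, y) ≡ 0 and those with g(x, y) ≡ 0 (mod 11); the common zeros in that column are the intersection.
  x = 0: f ≡ 0 at y ∈ ∅; g ≡ 0 at y ∈ {6, 10}; common: ∅.
  x = 1: f ≡ 0 at y ∈ ∅; g ≡ 0 at y ∈ ∅; common: ∅.
  x = 2: f ≡ 0 at y ∈ {0, 2}; g ≡ 0 at y ∈ {1, 4}; common: ∅.
  x = 3: f ≡ 0 at y ∈ {0, 3}; g ≡ 0 at y ∈ {8}; common: ∅.
  x = 4: f ≡ 0 at y ∈ {2}; g ≡ 0 at y ∈ ∅; common: ∅.
  x = 5: f ≡ 0 at y ∈ ∅; g ≡ 0 at y ∈ {7, 9}; common: ∅.
  x = 6: f ≡ 0 at y ∈ ∅; g ≡ 0 at y ∈ ∅; common: ∅.
  x = 7: f ≡ 0 at y ∈ ∅; g ≡ 0 at y ∈ ∅; common: ∅.
  x = 8: f ≡ 0 at y ∈ {4}; g ≡ 0 at y ∈ ∅; common: ∅.
  x = 9: f ≡ 0 at y ∈ {3, 6}; g ≡ 0 at y ∈ {2, 3}; common: {3}.
  x = 10: f ≡ 0 at y ∈ {4, 6}; g ≡ 0 at y ∈ {0, 5}; common: ∅.
Collecting: common zeros = {(9, 3)}, so the count is 1.
Comparison with the Bézout bound: 1 ≤ 4 = deg(f)·deg(g), as expected for curves with no common component (the affine F_11-count falls short of the bound because intersections may lie at infinity, over extension fields, or carry multiplicity).


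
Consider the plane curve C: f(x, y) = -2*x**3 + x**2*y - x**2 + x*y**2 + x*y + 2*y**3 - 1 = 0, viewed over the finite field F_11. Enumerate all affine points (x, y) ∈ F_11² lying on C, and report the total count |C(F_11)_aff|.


Affine F_11-points: {(0, 8), (1, 8), (2, 1), (6, 4), (7, 1), (7, 3), (7, 9), (8, 0), (8, 8), (8, 10), (9, 0), (10, 0), (10, 6)}; count = 13.

For each of the 121 pairs (x, y) ∈ F_11², evaluate f(x, y) mod 11. Record the zeros.
  x = 0: [0↦10, 1↦1, 2↦4, 3↦9, 4↦6, 5↦7, 6↦2, 7↦3, 8↦0, 9↦5, 10↦8]  zeros at y ∈ {8}
  x = 1: [0↦7, 1↦1, 2↦9, 3↦10, 4↦5, 5↦6, 6↦3, 7↦8, 8↦0, 9↦2, 10↦4]  zeros at y ∈ {8}
  x = 2: [0↦1, 1↦0, 2↦4, 3↦3, 4↦9, 5↦1, 6↦2, 7↦2, 8↦2, 9↦3, 10↦6]  zeros at y ∈ {1}
  x = 3: [0↦2, 1↦8, 2↦10, 3↦9, 4↦6, 5↦2, 6↦9, 7↦6, 8↦5, 9↦7, 10↦2]  zeros at y ∈ ∅
  x = 4: [0↦9, 1↦2, 2↦4, 3↦5, 4↦6, 5↦8, 6↦1, 7↦8, 8↦8, 9↦2, 10↦2]  zeros at y ∈ ∅
  x = 5: [0↦10, 1↦3, 2↦7, 3↦1, 4↦8, 5↦7, 6↦10, 7↦7, 8↦10, 9↦9, 10↦5]  zeros at y ∈ ∅
  x = 6: [0↦4, 1↦10, 2↦7, 3↦7, 4↦0, 5↦9, 6↦2, 7↦2, 8↦10, 9↦5, 10↦10]  zeros at y ∈ {4}
  x = 7: [0↦1, 1↦0, 2↦3, 3↦0, 4↦3, 5↦2, 6↦9, 7↦3, 8↦7, 9↦0, 10↦5]  zeros at y ∈ {1, 3, 9}
  x = 8: [0↦0, 1↦5, 2↦5, 3↦1, 4↦5, 5↦7, 6↦8, 7↦9, 8↦0, 9↦4, 10↦0]  zeros at y ∈ {0, 8, 10}
  x = 9: [0↦0, 1↦2, 2↦1, 3↦9, 4↦5, 5↦1, 6↦9, 7↦8, 8↦10, 9↦5, 10↦5]  zeros at y ∈ {0}
  x = 10: [0↦0, 1↦1, 2↦1, 3↦1, 4↦2, 5↦5, 6↦0, 7↦10, 8↦3, 9↦2, 10↦8]  zeros at y ∈ {0, 6}
Collecting zeros: affine points = {(0, 8), (1, 8), (2, 1), (6, 4), (7, 1), (7, 3), (7, 9), (8, 0), (8, 8), (8, 10), (9, 0), (10, 0), (10, 6)}.
Total count |C(F_11)_aff| = 13.


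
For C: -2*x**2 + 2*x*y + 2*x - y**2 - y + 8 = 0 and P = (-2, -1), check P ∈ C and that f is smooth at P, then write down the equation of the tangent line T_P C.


Tangent line at P: 8*x - 3*y + 13 = 0.

Step 1: f(-2, -1) = 0, so P lies on C.
Step 2: partial derivatives
  f_x(x, y) = -4*x + 2*y + 2, f_y(x, y) = 2*x - 2*y - 1.
  f_x(P) = 8, f_y(P) = -3 (gradient nonzero, so P is smooth).
Step 3: tangent line at P: 8·(x − -2) + -3·(y − -1) = 0.
Expanding: 8*x - 3*y + 13 = 0.


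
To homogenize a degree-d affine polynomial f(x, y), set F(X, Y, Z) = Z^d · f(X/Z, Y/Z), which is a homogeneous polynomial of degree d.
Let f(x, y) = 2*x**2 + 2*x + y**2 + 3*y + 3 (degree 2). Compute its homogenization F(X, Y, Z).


F(X, Y, Z) = 2*X**2 + 2*X*Z + Y**2 + 3*Y*Z + 3*Z**2

deg(f) = 2.
Substitute x = X/Z, y = Y/Z into f, then multiply by Z^2.
  monomial 2·x^2·y^0 ↦ 2·X^2·Y^0·Z^0.
  monomial 2·x^1·y^0 ↦ 2·X^1·Y^0·Z^1.
  monomial 1·x^0·y^2 ↦ 1·X^0·Y^2·Z^0.
  monomial 3·x^0·y^1 ↦ 3·X^0·Y^1·Z^1.
  monomial 3·x^0·y^0 ↦ 3·X^0·Y^0·Z^2.
Collecting: F(X, Y, Z) = 2*X**2 + 2*X*Z + Y**2 + 3*Y*Z + 3*Z**2.


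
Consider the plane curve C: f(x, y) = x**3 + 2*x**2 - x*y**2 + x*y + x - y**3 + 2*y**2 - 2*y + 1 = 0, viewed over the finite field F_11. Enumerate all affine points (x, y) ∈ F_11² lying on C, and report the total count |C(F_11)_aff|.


Affine F_11-points: {(0, 1), (1, 8), (2, 2), (5, 10), (7, 10), (8, 0), (8, 6), (8, 10), (9, 7), (10, 1)}; count = 10.

For each of the 121 pairs (x, y) ∈ F_11², evaluate f(x, y) mod 11. Record the zeros.
  x = 0: [0↦1, 1↦0, 2↦8, 3↦8, 4↦5, 5↦4, 6↦10, 7↦6, 8↦8, 9↦10, 10↦6]  zeros at y ∈ {1}
  x = 1: [0↦5, 1↦4, 2↦10, 3↦6, 4↦8, 5↦10, 6↦6, 7↦1, 8↦0, 9↦8, 10↦8]  zeros at y ∈ {8}
  x = 2: [0↦8, 1↦7, 2↦0, 3↦3, 4↦10, 5↦4, 6↦1, 7↦6, 8↦2, 9↦5, 10↦9]  zeros at y ∈ {2}
  x = 3: [0↦5, 1↦4, 2↦6, 3↦5, 4↦6, 5↦3, 6↦1, 7↦5, 8↦9, 9↦7, 10↦4]  zeros at y ∈ ∅
  x = 4: [0↦2, 1↦1, 2↦1, 3↦7, 4↦2, 5↦2, 6↦1, 7↦4, 8↦5, 9↦9, 10↦10]  zeros at y ∈ ∅
  x = 5: [0↦5, 1↦4, 2↦2, 3↦4, 4↦4, 5↦7, 6↦7, 7↦9, 8↦7, 9↦6, 10↦0]  zeros at y ∈ {10}
  x = 6: [0↦9, 1↦8, 2↦4, 3↦2, 4↦7, 5↦2, 6↦3, 7↦4, 8↦10, 9↦4, 10↦2]  zeros at y ∈ ∅
  x = 7: [0↦9, 1↦8, 2↦2, 3↦7, 4↦6, 5↦4, 6↦6, 7↦6, 8↦9, 9↦9, 10↦0]  zeros at y ∈ {10}
  x = 8: [0↦0, 1↦10, 2↦2, 3↦3, 4↦7, 5↦8, 6↦0, 7↦10, 8↦10, 9↦5, 10↦0]  zeros at y ∈ {0, 6, 10}
  x = 9: [0↦10, 1↦9, 2↦10, 3↦7, 4↦5, 5↦9, 6↦2, 7↦0, 8↦8, 9↦9, 10↦8]  zeros at y ∈ {7}
  x = 10: [0↦1, 1↦0, 2↦10, 3↦3, 4↦6, 5↦2, 6↦7, 7↦4, 8↦9, 9↦5, 10↦8]  zeros at y ∈ {1}
Collecting zeros: affine points = {(0, 1), (1, 8), (2, 2), (5, 10), (7, 10), (8, 0), (8, 6), (8, 10), (9, 7), (10, 1)}.
Total count |C(F_11)_aff| = 10.


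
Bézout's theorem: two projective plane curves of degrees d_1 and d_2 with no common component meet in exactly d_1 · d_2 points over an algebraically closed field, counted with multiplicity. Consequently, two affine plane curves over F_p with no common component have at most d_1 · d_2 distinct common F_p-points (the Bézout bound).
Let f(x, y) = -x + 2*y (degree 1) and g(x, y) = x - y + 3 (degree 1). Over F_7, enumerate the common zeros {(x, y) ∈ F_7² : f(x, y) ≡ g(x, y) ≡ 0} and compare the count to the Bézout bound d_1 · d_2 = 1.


Common zeros: {(1, 4)}; count = 1; Bézout bound = 1.

deg(f) = 1, deg(g) = 1, so Bézout bound = 1.
Scan x ∈ F_7. For each x, list the y ∈ F_7 with f(x, y) ≡ 0 and those with g(x, y) ≡ 0 (mod 7); the common zeros in that column are the intersection.
  x = 0: f ≡ 0 at y ∈ {0}; g ≡ 0 at y ∈ {3}; common: ∅.
  x = 1: f ≡ 0 at y ∈ {4}; g ≡ 0 at y ∈ {4}; common: {4}.
  x = 2: f ≡ 0 at y ∈ {1}; g ≡ 0 at y ∈ {5}; common: ∅.
  x = 3: f ≡ 0 at y ∈ {5}; g ≡ 0 at y ∈ {6}; common: ∅.
  x = 4: f ≡ 0 at y ∈ {2}; g ≡ 0 at y ∈ {0}; common: ∅.
  x = 5: f ≡ 0 at y ∈ {6}; g ≡ 0 at y ∈ {1}; common: ∅.
  x = 6: f ≡ 0 at y ∈ {3}; g ≡ 0 at y ∈ {2}; common: ∅.
Collecting: common zeros = {(1, 4)}, so the count is 1.
Comparison with the Bézout bound: 1 ≤ 1 = deg(f)·deg(g), as expected for curves with no common component (the bound is attained).


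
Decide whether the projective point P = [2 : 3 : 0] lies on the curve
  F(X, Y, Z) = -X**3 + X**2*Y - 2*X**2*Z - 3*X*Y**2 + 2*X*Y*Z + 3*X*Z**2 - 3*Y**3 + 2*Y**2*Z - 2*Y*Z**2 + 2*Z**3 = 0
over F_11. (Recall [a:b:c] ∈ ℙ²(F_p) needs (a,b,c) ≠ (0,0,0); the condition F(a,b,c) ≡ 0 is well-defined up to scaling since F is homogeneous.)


F(2,3,0) ≡ 1 (mod 11); P is NOT on the curve.

Evaluate F(2, 3, 0) term-by-term (mod 11).
  -X**3 ↦ -1·8·1·1 = -8
  X**2*Y ↦ 1·4·3·1 = 12
  -2*X**2*Z ↦ -2·4·1·0 = 0
  -3*X*Y**2 ↦ -3·2·9·1 = -54
  2*X*Y*Z ↦ 2·2·3·0 = 0
  3*X*Z**2 ↦ 3·2·1·0 = 0
  -3*Y**3 ↦ -3·1·27·1 = -81
  2*Y**2*Z ↦ 2·1·9·0 = 0
  -2*Y*Z**2 ↦ -2·1·3·0 = 0
  2*Z**3 ↦ 2·1·1·0 = 0
Sum: F(2, 3, 0) = (-8) + (12) + (0) + (-54) + (0) + (0) + (-81) + (0) + (0) + (0) = -131.
Reducing mod 11: -131 ≡ 1 (mod 11).
Since F(a, b, c) ≡ 1 ≠ 0 (mod 11), P does NOT lie on the curve.


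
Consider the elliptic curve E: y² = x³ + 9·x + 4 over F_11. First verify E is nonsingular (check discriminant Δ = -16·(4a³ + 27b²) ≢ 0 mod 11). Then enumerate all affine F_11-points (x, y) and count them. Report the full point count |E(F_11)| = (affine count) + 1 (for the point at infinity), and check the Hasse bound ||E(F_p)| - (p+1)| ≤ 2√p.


Affine points = {(0, 2), (0, 9), (1, 5), (1, 6), (3, 5), (3, 6), (4, 4), (4, 7), (5, 3), (5, 8), (7, 5), (7, 6), (8, 4), (8, 7), (9, 0), (10, 4), (10, 7)}; affine count = 17; |E(F_11)| = 18.

Discriminant check: Δ ∝ 4a³ + 27b² = 4·9³ + 27·4² = 4·729 + 27·16 ≡ 4 (mod 11). Nonzero ⇒ E is nonsingular.
For each x ∈ F_11, compute rhs = x³ + 9·x + 4 mod 11, then count y ∈ F_11 with y² ≡ rhs.
  x = 0: rhs = 4, matching y values: 2, 9 (2 points).
  x = 1: rhs = 3, matching y values: 5, 6 (2 points).
  x = 2: rhs = 8, matching y values: none (0 points).
  x = 3: rhs = 3, matching y values: 5, 6 (2 points).
  x = 4: rhs = 5, matching y values: 4, 7 (2 points).
  x = 5: rhs = 9, matching y values: 3, 8 (2 points).
  x = 6: rhs = 10, matching y values: none (0 points).
  x = 7: rhs = 3, matching y values: 5, 6 (2 points).
  x = 8: rhs = 5, matching y values: 4, 7 (2 points).
  x = 9: rhs = 0, matching y values: 0 (1 points).
  x = 10: rhs = 5, matching y values: 4, 7 (2 points).
Total affine count: 17.
Full point count |E(F_11)| = 17 + 1 = 18.
Hasse bound: |18 − (11+1)| = |6| = 6 ≤ 2√11 ≈ 6.6332 ✓.


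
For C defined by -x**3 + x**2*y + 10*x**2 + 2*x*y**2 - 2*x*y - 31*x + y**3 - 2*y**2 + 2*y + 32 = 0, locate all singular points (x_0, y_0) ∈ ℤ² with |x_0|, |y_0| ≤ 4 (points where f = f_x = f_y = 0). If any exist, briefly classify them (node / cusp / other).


Singular points: {(3, -1)}; classification: cusp.

Compute partial derivatives:
  f_x = -3*x**2 + 2*x*y + 20*x + 2*y**2 - 2*y - 31.
  f_y = x**2 + 4*x*y - 2*x + 3*y**2 - 4*y + 2.
Scan x_0 ∈ {−4, ..., 4}. For each x_0, f_y(x_0, y) is a polynomial in y; find its integer roots y ∈ {−4, ..., 4}, then test f_x and f at those candidates.
  x = -4: f_y(-4, y) = 3*y**2 - 20*y + 26; no integer root y with |y| ≤ 4.
  x = -3: f_y(-3, y) = 3*y**2 - 16*y + 17; no integer root y with |y| ≤ 4.
  x = -2: f_y(-2, y) = 3*y**2 - 12*y + 10; no integer root y with |y| ≤ 4.
  x = -1: f_y(-1, y) = 3*y**2 - 8*y + 5; vanishes at y ∈ {1}. (-1, 1): f_x = -56 ≠ 0.
  x = 0: f_y(0, y) = 3*y**2 - 4*y + 2; no integer root y with |y| ≤ 4.
  x = 1: f_y(1, y) = 3*y**2 + 1; no integer root y with |y| ≤ 4.
  x = 2: f_y(2, y) = 3*y**2 + 4*y + 2; no integer root y with |y| ≤ 4.
  x = 3: f_y(3, y) = 3*y**2 + 8*y + 5; vanishes at y ∈ {-1}. (3, -1): f_x = 0, f = 0 — SINGULAR.
  x = 4: f_y(4, y) = 3*y**2 + 12*y + 10; no integer root y with |y| ≤ 4.
Only singular point on the grid: (3, -1).
Classify: substitute x = 3 + u, y = -1 + v and expand: f = -u**3 + u**2*v + 2*u*v**2 + v**3 + v**2.
No constant or linear terms (consistent with a singular point). Quadratic part: v**2. Cubic part: -u**3 + u**2*v + 2*u*v**2 + v**3.
The quadratic part v**2 is a perfect square, so there is a single (double) tangent line v = 0, i.e. y = -1. Restricting the cubic part to that line (v = 0) leaves -u**3 ≠ 0, so f is not divisible by v and the branch is v² ≈ u**3 to lowest order — this is a cusp.
Classification: cusp.


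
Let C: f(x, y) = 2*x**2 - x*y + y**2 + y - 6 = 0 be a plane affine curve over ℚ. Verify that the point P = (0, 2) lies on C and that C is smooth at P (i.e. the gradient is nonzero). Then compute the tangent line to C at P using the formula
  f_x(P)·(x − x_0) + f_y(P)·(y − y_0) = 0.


Tangent line at P: -2*x + 5*y - 10 = 0.

Step 1: f(0, 2) = 0, so P lies on C.
Step 2: partial derivatives
  f_x(x, y) = 4*x - y, f_y(x, y) = -x + 2*y + 1.
  f_x(P) = -2, f_y(P) = 5 (gradient nonzero, so P is smooth).
Step 3: tangent line at P: -2·(x − 0) + 5·(y − 2) = 0.
Expanding: -2*x + 5*y - 10 = 0.


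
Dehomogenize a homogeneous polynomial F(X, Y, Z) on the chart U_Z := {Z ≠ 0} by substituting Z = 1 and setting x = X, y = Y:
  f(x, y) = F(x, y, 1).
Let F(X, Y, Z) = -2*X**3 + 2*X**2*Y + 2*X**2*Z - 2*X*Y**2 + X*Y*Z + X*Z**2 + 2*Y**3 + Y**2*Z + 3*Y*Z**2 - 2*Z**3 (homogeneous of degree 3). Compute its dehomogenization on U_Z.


f(x, y) = -2*x**3 + 2*x**2*y + 2*x**2 - 2*x*y**2 + x*y + x + 2*y**3 + y**2 + 3*y - 2

On U_Z we set Z = 1. Each monomial c·X^i·Y^j·Z^k in F becomes c·x^i·y^j·1^k = c·x^i·y^j.
Substituting Z = 1: F(X, Y, 1) = -2*x**3 + 2*x**2*y + 2*x**2 - 2*x*y**2 + x*y + x + 2*y**3 + y**2 + 3*y - 2.
Note: deg(f) ≤ deg(F) = 3; strict inequality happens when F is divisible by Z (lost terms).


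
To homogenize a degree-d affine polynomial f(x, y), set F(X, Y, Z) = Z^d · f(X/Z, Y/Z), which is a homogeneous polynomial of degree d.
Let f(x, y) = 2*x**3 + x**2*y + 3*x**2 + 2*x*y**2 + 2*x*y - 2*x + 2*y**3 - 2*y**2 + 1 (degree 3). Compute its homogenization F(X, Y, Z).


F(X, Y, Z) = 2*X**3 + X**2*Y + 3*X**2*Z + 2*X*Y**2 + 2*X*Y*Z - 2*X*Z**2 + 2*Y**3 - 2*Y**2*Z + Z**3

deg(f) = 3.
Substitute x = X/Z, y = Y/Z into f, then multiply by Z^3.
  monomial 2·x^3·y^0 ↦ 2·X^3·Y^0·Z^0.
  monomial 1·x^2·y^1 ↦ 1·X^2·Y^1·Z^0.
  monomial 3·x^2·y^0 ↦ 3·X^2·Y^0·Z^1.
  monomial 2·x^1·y^2 ↦ 2·X^1·Y^2·Z^0.
  monomial 2·x^1·y^1 ↦ 2·X^1·Y^1·Z^1.
  monomial -2·x^1·y^0 ↦ -2·X^1·Y^0·Z^2.
  monomial 2·x^0·y^3 ↦ 2·X^0·Y^3·Z^0.
  monomial -2·x^0·y^2 ↦ -2·X^0·Y^2·Z^1.
  monomial 1·x^0·y^0 ↦ 1·X^0·Y^0·Z^3.
Collecting: F(X, Y, Z) = 2*X**3 + X**2*Y + 3*X**2*Z + 2*X*Y**2 + 2*X*Y*Z - 2*X*Z**2 + 2*Y**3 - 2*Y**2*Z + Z**3.


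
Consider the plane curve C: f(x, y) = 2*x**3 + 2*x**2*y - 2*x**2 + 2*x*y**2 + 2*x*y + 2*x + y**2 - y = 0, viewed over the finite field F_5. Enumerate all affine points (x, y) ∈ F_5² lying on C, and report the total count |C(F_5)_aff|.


Affine F_5-points: {(0, 0), (0, 1), (1, 2), (2, 3)}; count = 4.

For each of the 25 pairs (x, y) ∈ F_5², evaluate f(x, y) mod 5. Record the zeros.
  x = 0: [0↦0, 1↦0, 2↦2, 3↦1, 4↦2]  zeros at y ∈ {0, 1}
  x = 1: [0↦2, 1↦3, 2↦0, 3↦3, 4↦2]  zeros at y ∈ {2}
  x = 2: [0↦2, 1↦3, 2↦4, 3↦0, 4↦1]  zeros at y ∈ {3}
  x = 3: [0↦2, 1↦2, 2↦1, 3↦4, 4↦1]  zeros at y ∈ ∅
  x = 4: [0↦4, 1↦2, 2↦3, 3↦2, 4↦4]  zeros at y ∈ ∅
Collecting zeros: affine points = {(0, 0), (0, 1), (1, 2), (2, 3)}.
Total count |C(F_5)_aff| = 4.


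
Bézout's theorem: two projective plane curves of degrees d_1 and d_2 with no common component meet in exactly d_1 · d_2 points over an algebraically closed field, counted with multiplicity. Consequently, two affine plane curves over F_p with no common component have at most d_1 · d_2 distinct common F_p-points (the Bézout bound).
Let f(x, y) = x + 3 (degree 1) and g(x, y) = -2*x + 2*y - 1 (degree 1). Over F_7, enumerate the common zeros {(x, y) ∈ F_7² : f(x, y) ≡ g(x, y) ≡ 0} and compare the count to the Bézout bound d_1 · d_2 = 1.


Common zeros: {(4, 1)}; count = 1; Bézout bound = 1.

deg(f) = 1, deg(g) = 1, so Bézout bound = 1.
Scan x ∈ F_7. For each x, list the y ∈ F_7 with f(x, y) ≡ 0 and those with g(x, y) ≡ 0 (mod 7); the common zeros in that column are the intersection.
  x = 0: f ≡ 0 at y ∈ ∅; g ≡ 0 at y ∈ {4}; common: ∅.
  x = 1: f ≡ 0 at y ∈ ∅; g ≡ 0 at y ∈ {5}; common: ∅.
  x = 2: f ≡ 0 at y ∈ ∅; g ≡ 0 at y ∈ {6}; common: ∅.
  x = 3: f ≡ 0 at y ∈ ∅; g ≡ 0 at y ∈ {0}; common: ∅.
  x = 4: f ≡ 0 at y ∈ {0, 1, 2, 3, 4, 5, 6}; g ≡ 0 at y ∈ {1}; common: {1}.
  x = 5: f ≡ 0 at y ∈ ∅; g ≡ 0 at y ∈ {2}; common: ∅.
  x = 6: f ≡ 0 at y ∈ ∅; g ≡ 0 at y ∈ {3}; common: ∅.
Collecting: common zeros = {(4, 1)}, so the count is 1.
Comparison with the Bézout bound: 1 ≤ 1 = deg(f)·deg(g), as expected for curves with no common component (the bound is attained).


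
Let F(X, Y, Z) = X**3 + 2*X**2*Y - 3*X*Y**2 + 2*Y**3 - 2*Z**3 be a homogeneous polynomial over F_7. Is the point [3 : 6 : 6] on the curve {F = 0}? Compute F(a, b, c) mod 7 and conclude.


F(3,6,6) ≡ 0 (mod 7); P is on the curve.

Evaluate F(3, 6, 6) term-by-term (mod 7).
  X**3 ↦ 1·27·1·1 = 27
  2*X**2*Y ↦ 2·9·6·1 = 108
  -3*X*Y**2 ↦ -3·3·36·1 = -324
  2*Y**3 ↦ 2·1·216·1 = 432
  -2*Z**3 ↦ -2·1·1·216 = -432
Sum: F(3, 6, 6) = (27) + (108) + (-324) + (432) + (-432) = -189.
Reducing mod 7: -189 ≡ 0 (mod 7).
Since F(a, b, c) ≡ 0 (mod 7), P lies on the curve.


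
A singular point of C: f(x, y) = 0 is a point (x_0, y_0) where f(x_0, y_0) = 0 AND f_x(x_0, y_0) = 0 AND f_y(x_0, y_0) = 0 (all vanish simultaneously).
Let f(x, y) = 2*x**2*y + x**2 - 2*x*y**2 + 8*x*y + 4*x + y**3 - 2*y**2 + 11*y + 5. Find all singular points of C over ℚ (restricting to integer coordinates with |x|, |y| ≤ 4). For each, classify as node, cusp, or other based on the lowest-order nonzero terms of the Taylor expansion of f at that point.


Singular points: {(-3, -1)}; classification: node.

Compute partial derivatives:
  f_x = 4*x*y + 2*x - 2*y**2 + 8*y + 4.
  f_y = 2*x**2 - 4*x*y + 8*x + 3*y**2 - 4*y + 11.
Scan x_0 ∈ {−4, ..., 4}. For each x_0, f_y(x_0, y) is a polynomial in y; find its integer roots y ∈ {−4, ..., 4}, then test f_x and f at those candidates.
  x = -4: f_y(-4, y) = 3*y**2 + 12*y + 11; no integer root y with |y| ≤ 4.
  x = -3: f_y(-3, y) = 3*y**2 + 8*y + 5; vanishes at y ∈ {-1}. (-3, -1): f_x = 0, f = 0 — SINGULAR.
  x = -2: f_y(-2, y) = 3*y**2 + 4*y + 3; no integer root y with |y| ≤ 4.
  x = -1: f_y(-1, y) = 3*y**2 + 5; no integer root y with |y| ≤ 4.
  x = 0: f_y(0, y) = 3*y**2 - 4*y + 11; no integer root y with |y| ≤ 4.
  x = 1: f_y(1, y) = 3*y**2 - 8*y + 21; no integer root y with |y| ≤ 4.
  x = 2: f_y(2, y) = 3*y**2 - 12*y + 35; no integer root y with |y| ≤ 4.
  x = 3: f_y(3, y) = 3*y**2 - 16*y + 53; no integer root y with |y| ≤ 4.
  x = 4: f_y(4, y) = 3*y**2 - 20*y + 75; no integer root y with |y| ≤ 4.
Only singular point on the grid: (-3, -1).
Classify: substitute x = -3 + u, y = -1 + v and expand: f = 2*u**2*v - u**2 - 2*u*v**2 + v**3 + v**2.
No constant or linear terms (consistent with a singular point). Quadratic part: -u**2 + v**2. Cubic part: 2*u**2*v - 2*u*v**2 + v**3.
The quadratic part v**2 - u**2 = (v − u)(v + u) splits into two distinct linear factors, so there are two distinct tangent lines y − -1 = ±(x − -3) — this is a node (ordinary double point).
Classification: node.


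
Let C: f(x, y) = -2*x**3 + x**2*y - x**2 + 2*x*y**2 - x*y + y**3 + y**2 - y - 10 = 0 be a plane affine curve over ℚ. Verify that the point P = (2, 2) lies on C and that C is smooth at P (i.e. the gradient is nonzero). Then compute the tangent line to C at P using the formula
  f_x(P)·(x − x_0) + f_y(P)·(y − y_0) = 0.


Tangent line at P: -14*x + 33*y - 38 = 0.

Step 1: f(2, 2) = 0, so P lies on C.
Step 2: partial derivatives
  f_x(x, y) = -6*x**2 + 2*x*y - 2*x + 2*y**2 - y, f_y(x, y) = x**2 + 4*x*y - x + 3*y**2 + 2*y - 1.
  f_x(P) = -14, f_y(P) = 33 (gradient nonzero, so P is smooth).
Step 3: tangent line at P: -14·(x − 2) + 33·(y − 2) = 0.
Expanding: -14*x + 33*y - 38 = 0.


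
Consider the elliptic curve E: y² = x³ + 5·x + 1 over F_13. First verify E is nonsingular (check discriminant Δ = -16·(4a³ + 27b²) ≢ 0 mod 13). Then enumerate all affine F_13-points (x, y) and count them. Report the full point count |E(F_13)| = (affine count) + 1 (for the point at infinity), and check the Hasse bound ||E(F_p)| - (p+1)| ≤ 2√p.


Affine points = {(0, 1), (0, 12), (3, 2), (3, 11), (6, 0), (11, 3), (11, 10)}; affine count = 7; |E(F_13)| = 8.

Discriminant check: Δ ∝ 4a³ + 27b² = 4·5³ + 27·1² = 4·125 + 27·1 ≡ 7 (mod 13). Nonzero ⇒ E is nonsingular.
For each x ∈ F_13, compute rhs = x³ + 5·x + 1 mod 13, then count y ∈ F_13 with y² ≡ rhs.
  x = 0: rhs = 1, matching y values: 1, 12 (2 points).
  x = 1: rhs = 7, matching y values: none (0 points).
  x = 2: rhs = 6, matching y values: none (0 points).
  x = 3: rhs = 4, matching y values: 2, 11 (2 points).
  x = 4: rhs = 7, matching y values: none (0 points).
  x = 5: rhs = 8, matching y values: none (0 points).
  x = 6: rhs = 0, matching y values: 0 (1 points).
  x = 7: rhs = 2, matching y values: none (0 points).
  x = 8: rhs = 7, matching y values: none (0 points).
  x = 9: rhs = 8, matching y values: none (0 points).
  x = 10: rhs = 11, matching y values: none (0 points).
  x = 11: rhs = 9, matching y values: 3, 10 (2 points).
  x = 12: rhs = 8, matching y values: none (0 points).
Total affine count: 7.
Full point count |E(F_13)| = 7 + 1 = 8.
Hasse bound: |8 − (13+1)| = |-6| = 6 ≤ 2√13 ≈ 7.2111 ✓.


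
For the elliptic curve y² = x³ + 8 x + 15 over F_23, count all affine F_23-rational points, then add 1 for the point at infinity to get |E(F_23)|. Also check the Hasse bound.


Affine points = {(1, 1), (1, 22), (2, 4), (2, 19), (6, 7), (6, 16), (7, 0), (8, 4), (8, 19), (11, 10), (11, 13), (13, 4), (13, 19), (17, 2), (17, 21), (22, 11), (22, 12)}; affine count = 17; |E(F_23)| = 18.

Discriminant check: Δ ∝ 4a³ + 27b² = 4·8³ + 27·15² = 4·512 + 27·225 ≡ 4 (mod 23). Nonzero ⇒ E is nonsingular.
For each x ∈ F_23, compute rhs = x³ + 8·x + 15 mod 23, then count y ∈ F_23 with y² ≡ rhs.
  x = 0: rhs = 15, matching y values: none (0 points).
  x = 1: rhs = 1, matching y values: 1, 22 (2 points).
  x = 2: rhs = 16, matching y values: 4, 19 (2 points).
  x = 3: rhs = 20, matching y values: none (0 points).
  x = 4: rhs = 19, matching y values: none (0 points).
  x = 5: rhs = 19, matching y values: none (0 points).
  x = 6: rhs = 3, matching y values: 7, 16 (2 points).
  x = 7: rhs = 0, matching y values: 0 (1 points).
  x = 8: rhs = 16, matching y values: 4, 19 (2 points).
  x = 9: rhs = 11, matching y values: none (0 points).
  x = 10: rhs = 14, matching y values: none (0 points).
  x = 11: rhs = 8, matching y values: 10, 13 (2 points).
  x = 12: rhs = 22, matching y values: none (0 points).
  x = 13: rhs = 16, matching y values: 4, 19 (2 points).
  x = 14: rhs = 19, matching y values: none (0 points).
  x = 15: rhs = 14, matching y values: none (0 points).
  x = 16: rhs = 7, matching y values: none (0 points).
  x = 17: rhs = 4, matching y values: 2, 21 (2 points).
  x = 18: rhs = 11, matching y values: none (0 points).
  x = 19: rhs = 11, matching y values: none (0 points).
  x = 20: rhs = 10, matching y values: none (0 points).
  x = 21: rhs = 14, matching y values: none (0 points).
  x = 22: rhs = 6, matching y values: 11, 12 (2 points).
Total affine count: 17.
Full point count |E(F_23)| = 17 + 1 = 18.
Hasse bound: |18 − (23+1)| = |-6| = 6 ≤ 2√23 ≈ 9.5917 ✓.
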